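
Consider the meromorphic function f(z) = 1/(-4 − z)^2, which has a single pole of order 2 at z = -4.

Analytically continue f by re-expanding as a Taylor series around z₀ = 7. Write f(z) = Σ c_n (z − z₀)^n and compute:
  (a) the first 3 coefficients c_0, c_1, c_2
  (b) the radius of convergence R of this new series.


Let w = z − z₀, so z = z₀ + w.
Then -4 − z = -4 − (z₀ + w) = (-4 − z₀) − w = -11 − w.
f(z) = 1/(-11 − w)^2 = (1/(-11)^2) · (1 − w/(-11))^{−2}.
By the binomial series (1−u)^{−2} = Σ_{n≥0} C(n+1, 1) u^n for |u|<1, with u = w/(-11):
  c_n = C(n+1, 1) / (-11)^(n+2).
  c_0 = 1/(-11)^2 = 1/121.
  c_1 = 2/(-11)^3 = -2/1331.
  c_2 = 3/(-11)^4 = 3/14641.
The series is valid for |w/d| < 1, i.e. |z − z₀| < |d|.
Radius of convergence: R = |-4 − z₀| = |-11| = 11 (distance from z₀ to the singularity z = -4).

c_0 = 1/121, c_1 = -2/1331, c_2 = 3/14641; R = 11.


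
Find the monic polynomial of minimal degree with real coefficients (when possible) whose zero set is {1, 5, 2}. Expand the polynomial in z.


The polynomial is p(z) = ∏_{α ∈ S} (z − α), where S = {1, 5, 2}.
Expanding the product yields: p(z) = z^3 -8·z^2 + 17·z -10.
The resulting polynomial has degree 3 and real coefficients as required.

p(z) = z^3 -8·z^2 + 17·z -10.


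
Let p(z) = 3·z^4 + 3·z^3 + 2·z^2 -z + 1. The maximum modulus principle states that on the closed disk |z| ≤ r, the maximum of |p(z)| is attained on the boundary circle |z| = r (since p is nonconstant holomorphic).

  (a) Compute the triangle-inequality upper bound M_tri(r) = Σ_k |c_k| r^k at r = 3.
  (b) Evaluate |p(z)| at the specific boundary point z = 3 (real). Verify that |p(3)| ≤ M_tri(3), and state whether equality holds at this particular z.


Coefficients: c_0 = 1, c_1 = -1, c_2 = 2, c_3 = 3, c_4 = 3. Radius r = 3.
Part (a). Triangle bound: M_tri(r) = Σ_k |c_k| r^k
  = |1|·3^0 + |-1|·3^1 + |2|·3^2 + |3|·3^3 + |3|·3^4
  = 1 + 3 + 18 + 81 + 243 = 346.
This bounds M(r) := max_{|z|=r} |p(z)| from above; equality holds iff all terms c_k z^k can be made to align in phase at a single z on |z|=r.
Part (b). At z = 3 (real, on the circle |z| = r):
  p(3) = (1)·3^0 + (-1)·3^1 + (2)·3^2 + (3)·3^3 + (3)·3^4 = 340.
  |p(3)| = 340.
Check: |p(3)| = 340 ≤ 346 = M_tri(3). ✓ Equality does not hold at z = 3 (the coefficients have mixed signs, so the terms do not all align in phase there).

M_tri(3) = 346; |p(3)| = 340; equality at z=3: no.


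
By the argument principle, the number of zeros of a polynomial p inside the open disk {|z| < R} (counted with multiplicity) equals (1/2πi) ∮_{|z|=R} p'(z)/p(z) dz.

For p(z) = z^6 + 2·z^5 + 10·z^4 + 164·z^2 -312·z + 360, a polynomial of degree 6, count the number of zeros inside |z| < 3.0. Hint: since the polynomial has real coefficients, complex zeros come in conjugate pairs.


The zeros of p are: (1 + 3i), (1 - 3i), (-3 + 3i), (-3 - 3i), (1 + 1i), (1 - 1i).
Their magnitudes are: 3.162, 3.162, 4.243, 4.243, 1.414, 1.414.
Zeros with |z| < R = 3.0: (1 + 1i), (1 - 1i).
Count = 2.
By the argument principle, (1/2πi) ∮_{|z|=R} p'(z)/p(z) dz equals exactly this count.

Number of zeros inside |z| < 3.0: 2.


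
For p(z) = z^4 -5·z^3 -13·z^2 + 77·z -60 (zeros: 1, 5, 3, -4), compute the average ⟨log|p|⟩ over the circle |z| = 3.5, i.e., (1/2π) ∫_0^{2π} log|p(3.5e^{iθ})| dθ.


Zeros: -4, 1, 3, 5; r = 3.5.
Inside |z| < r: 1, 3. Outside (|z| ≥ r): -4, 5.
p(0) = -60, so log|p(0)| = log(60) = 4.0943.
Apply Jensen: I(r) = log|p(0)| + Σ_k log(r/|z_k|), summed over zeros inside |z| < r.
  log(r/|z_k|) for z_k = 1: log(3.5/1) = 1.2528
  log(r/|z_k|) for z_k = 3: log(3.5/3) = 0.1542
  Outside zeros (-4, 5) contribute nothing to the Jensen sum.
Sum over inside zeros: 1.4069.
I(r) = log|p(0)| + (inside sum) = 4.0943 + 1.4069 = 5.5013.
Note: since some zeros are outside |z| ≤ r, the simplified n·log(r) form does NOT apply — only the inside zeros contribute.

I(r) ≈ 5.5013.


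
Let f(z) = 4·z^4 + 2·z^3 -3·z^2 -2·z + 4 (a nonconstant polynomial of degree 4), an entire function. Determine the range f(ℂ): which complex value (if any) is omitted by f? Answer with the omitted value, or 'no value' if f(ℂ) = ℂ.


Little Picard bounds the complement of f(ℂ) to at most one point.
For every w ∈ ℂ, the equation p(z) − w = 0 is a nonconstant polynomial in z and hence has at least one root by the fundamental theorem of algebra. So p is surjective onto ℂ, omitting no value.

Omitted value: no value.


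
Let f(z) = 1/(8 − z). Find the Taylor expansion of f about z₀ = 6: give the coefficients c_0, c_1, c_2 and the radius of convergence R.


Let w = z − z₀, so z = z₀ + w.
Then 8 − z = 8 − (z₀ + w) = (8 − z₀) − w = 2 − w.
f(z) = 1/(2 − w) = (1/(2)) · 1/(1 − w/(2)) = Σ_{n≥0} w^n / (2)^(n+1).
So c_n = 1/(2)^(n+1):
  c_0 = 1/(2)^1 = 1/2.
  c_1 = 1/(2)^2 = 1/4.
  c_2 = 1/(2)^3 = 1/8.
The series is valid for |w/d| < 1, i.e. |z − z₀| < |d|.
Radius of convergence: R = |8 − z₀| = |2| = 2 (distance from z₀ to the singularity z = 8).

c_0 = 1/2, c_1 = 1/4, c_2 = 1/8; R = 2.


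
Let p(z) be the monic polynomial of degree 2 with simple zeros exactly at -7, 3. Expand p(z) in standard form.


The polynomial is p(z) = ∏_{α ∈ S} (z − α), where S = {-7, 3}.
Expanding the product yields: p(z) = z^2 + 4·z -21.
The resulting polynomial has degree 2 and real coefficients as required.

p(z) = z^2 + 4·z -21.


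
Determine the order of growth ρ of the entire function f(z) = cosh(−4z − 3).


cosh(w) is a linear combination of e^{iw} and e^{−iw} (or e^w, e^{−w} in the hyperbolic case), so |cosh(w)| ≤ e^{|w|}. With w = −4z − 3, |w| ≤ 4|z| + 3 = 4r + 3 on |z| = r, giving M(r) ≤ e^{4r + 3}, so ρ ≤ 1. On a suitable ray (z = it for sin/cos; z = t for sinh/cosh, t real → ∞), |cosh(−4z − 3)| grows like e^{4|t|}/2, so ρ ≥ 1. Hence ρ = 1.
Therefore ρ = 1.

Order ρ = 1.


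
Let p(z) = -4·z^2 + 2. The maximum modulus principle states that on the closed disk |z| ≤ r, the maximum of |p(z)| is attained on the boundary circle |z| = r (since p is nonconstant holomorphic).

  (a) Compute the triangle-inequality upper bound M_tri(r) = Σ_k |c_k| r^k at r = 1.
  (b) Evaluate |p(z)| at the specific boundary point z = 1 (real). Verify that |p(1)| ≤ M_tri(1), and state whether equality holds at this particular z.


Coefficients: c_0 = 2, c_1 = 0, c_2 = -4. Radius r = 1.
Part (a). Triangle bound: M_tri(r) = Σ_k |c_k| r^k
  = |2|·1^0 + |0|·1^1 + |-4|·1^2
  = 2 + 0 + 4 = 6.
This bounds M(r) := max_{|z|=r} |p(z)| from above; equality holds iff all terms c_k z^k can be made to align in phase at a single z on |z|=r.
Part (b). At z = 1 (real, on the circle |z| = r):
  p(1) = (2)·1^0 + (0)·1^1 + (-4)·1^2 = -2.
  |p(1)| = 2.
Check: |p(1)| = 2 ≤ 6 = M_tri(1). ✓ Equality does not hold at z = 1 (the coefficients have mixed signs, so the terms do not all align in phase there).

M_tri(1) = 6; |p(1)| = 2; equality at z=1: no.


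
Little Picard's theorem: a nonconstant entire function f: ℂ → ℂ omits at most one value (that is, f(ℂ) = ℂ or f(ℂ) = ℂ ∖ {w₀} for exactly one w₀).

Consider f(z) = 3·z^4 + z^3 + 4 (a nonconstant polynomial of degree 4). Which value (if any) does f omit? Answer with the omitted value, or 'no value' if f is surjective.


Little Picard bounds the complement of f(ℂ) to at most one point.
For every w ∈ ℂ, the equation p(z) − w = 0 is a nonconstant polynomial in z and hence has at least one root by the fundamental theorem of algebra. So p is surjective onto ℂ, omitting no value.

Omitted value: no value.


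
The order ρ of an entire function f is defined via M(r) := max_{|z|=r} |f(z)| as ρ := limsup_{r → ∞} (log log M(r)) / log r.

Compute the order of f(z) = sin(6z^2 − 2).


Write sin(w) = (e^{iw} ± e^{−iw})/(2 or 2i), so |sin(w)| ≤ e^{|w|}. With w = 6z^2 − 2, |w| ≤ 6r^2 + 2 on |z|=r, giving M(r) ≤ e^{6r^2 + 2} and ρ ≤ 2. For the lower bound, choose z on |z|=r with 6z^2 purely imaginary of modulus 6r^2; then |sin(6z^2 − 2)| grows like e^{6r^2}/2, so ρ ≥ 2. Hence ρ = 2.
Therefore ρ = 2.

Order ρ = 2.


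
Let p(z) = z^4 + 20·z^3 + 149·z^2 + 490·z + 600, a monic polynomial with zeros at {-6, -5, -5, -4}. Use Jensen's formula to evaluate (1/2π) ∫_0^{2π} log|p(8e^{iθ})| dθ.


Zeros: -6, -5, -5, -4; r = 8.
Inside |z| < r: -6, -5, -5, -4. Outside (|z| ≥ r): ∅.
p(0) = 600, so log|p(0)| = log(600) = 6.3969.
Apply Jensen: I(r) = log|p(0)| + Σ_k log(r/|z_k|), summed over zeros inside |z| < r.
  log(r/|z_k|) for z_k = -6: log(8/6) = 0.2877
  log(r/|z_k|) for z_k = -5: log(8/5) = 0.4700
  log(r/|z_k|) for z_k = -5: log(8/5) = 0.4700
  log(r/|z_k|) for z_k = -4: log(8/4) = 0.6931
Sum over inside zeros: 1.9208.
I(r) = log|p(0)| + (inside sum) = 6.3969 + 1.9208 = 8.3178.
Closed form (all zeros inside, monic): I(r) = n·log(r) = 4·log(8) = 8.3178. ✓

I(r) ≈ 8.3178.


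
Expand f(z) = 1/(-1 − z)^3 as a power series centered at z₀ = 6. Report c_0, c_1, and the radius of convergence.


Let w = z − z₀, so z = z₀ + w.
Then -1 − z = -1 − (z₀ + w) = (-1 − z₀) − w = -7 − w.
f(z) = 1/(-7 − w)^3 = (1/(-7)^3) · (1 − w/(-7))^{−3}.
By the binomial series (1−u)^{−3} = Σ_{n≥0} C(n+2, 2) u^n for |u|<1, with u = w/(-7):
  c_n = C(n+2, 2) / (-7)^(n+3).
  c_0 = 1/(-7)^3 = -1/343.
  c_1 = 3/(-7)^4 = 3/2401.
The series is valid for |w/d| < 1, i.e. |z − z₀| < |d|.
Radius of convergence: R = |-1 − z₀| = |-7| = 7 (distance from z₀ to the singularity z = -1).

c_0 = -1/343, c_1 = 3/2401; R = 7.


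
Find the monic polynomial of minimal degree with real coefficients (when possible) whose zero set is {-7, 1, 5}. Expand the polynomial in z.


The polynomial is p(z) = ∏_{α ∈ S} (z − α), where S = {-7, 1, 5}.
Expanding the product yields: p(z) = z^3 + z^2 -37·z + 35.
The resulting polynomial has degree 3 and real coefficients as required.

p(z) = z^3 + z^2 -37·z + 35.


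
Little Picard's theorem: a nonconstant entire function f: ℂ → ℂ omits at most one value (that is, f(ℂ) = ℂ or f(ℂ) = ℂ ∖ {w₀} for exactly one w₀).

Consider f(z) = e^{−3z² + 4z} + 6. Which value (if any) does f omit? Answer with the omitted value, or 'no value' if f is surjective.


Little Picard bounds the complement of f(ℂ) to at most one point.
The exponent g(z) = −3z² + 4z is a nonconstant polynomial, hence surjective onto ℂ. So e^{g(z)} takes every value in {e^w : w ∈ ℂ} = ℂ ∖ {0}. Adding 6 shifts the range to ℂ ∖ {6}. f omits exactly 6.

Omitted value: 6.


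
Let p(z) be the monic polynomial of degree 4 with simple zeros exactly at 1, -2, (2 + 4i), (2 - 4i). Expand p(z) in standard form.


The polynomial is p(z) = ∏_{α ∈ S} (z − α), where S = {1, -2, (2 + 4i), (2 - 4i)}.
Expanding the product yields: p(z) = z^4 -3·z^3 + 14·z^2 + 28·z -40.
Note conjugate pairs combine to real quadratics: (z − (2+4i))(z − (2−4i)) = z² − 4z + 20.
The resulting polynomial has degree 4 and real coefficients as required.

p(z) = z^4 -3·z^3 + 14·z^2 + 28·z -40.


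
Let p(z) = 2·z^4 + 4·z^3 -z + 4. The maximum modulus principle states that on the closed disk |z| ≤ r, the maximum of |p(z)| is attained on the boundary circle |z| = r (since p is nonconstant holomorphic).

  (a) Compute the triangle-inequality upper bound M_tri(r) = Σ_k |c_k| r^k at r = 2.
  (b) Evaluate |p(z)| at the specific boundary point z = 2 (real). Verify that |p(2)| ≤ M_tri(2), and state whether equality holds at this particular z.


Coefficients: c_0 = 4, c_1 = -1, c_2 = 0, c_3 = 4, c_4 = 2. Radius r = 2.
Part (a). Triangle bound: M_tri(r) = Σ_k |c_k| r^k
  = |4|·2^0 + |-1|·2^1 + |0|·2^2 + |4|·2^3 + |2|·2^4
  = 4 + 2 + 0 + 32 + 32 = 70.
This bounds M(r) := max_{|z|=r} |p(z)| from above; equality holds iff all terms c_k z^k can be made to align in phase at a single z on |z|=r.
Part (b). At z = 2 (real, on the circle |z| = r):
  p(2) = (4)·2^0 + (-1)·2^1 + (0)·2^2 + (4)·2^3 + (2)·2^4 = 66.
  |p(2)| = 66.
Check: |p(2)| = 66 ≤ 70 = M_tri(2). ✓ Equality does not hold at z = 2 (the coefficients have mixed signs, so the terms do not all align in phase there).

M_tri(2) = 70; |p(2)| = 66; equality at z=2: no.


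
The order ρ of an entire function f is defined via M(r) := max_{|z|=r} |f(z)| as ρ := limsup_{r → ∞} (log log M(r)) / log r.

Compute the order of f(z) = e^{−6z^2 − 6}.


|e^{−6z^2 − 6}| = e^{Re(-6·z^2) + -6} ≤ e^{6|z|^2 + -6} = e^{6r^2 + -6} on |z| = r, so ρ ≤ 2. Choosing z on |z|=r so that -6·z^2 is real positive (always possible by picking arg z appropriately) gives |f(z)| = e^{6r^2 + -6}, matching the bound. The additive constant -6 does not affect log log M(r) ~ 2·log r. Hence ρ = 2.
Therefore ρ = 2.

Order ρ = 2.


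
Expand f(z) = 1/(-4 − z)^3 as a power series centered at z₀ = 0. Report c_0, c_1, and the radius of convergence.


Let w = z − z₀, so z = z₀ + w.
Then -4 − z = -4 − (z₀ + w) = (-4 − z₀) − w = -4 − w.
f(z) = 1/(-4 − w)^3 = (1/(-4)^3) · (1 − w/(-4))^{−3}.
By the binomial series (1−u)^{−3} = Σ_{n≥0} C(n+2, 2) u^n for |u|<1, with u = w/(-4):
  c_n = C(n+2, 2) / (-4)^(n+3).
  c_0 = 1/(-4)^3 = -1/64.
  c_1 = 3/(-4)^4 = 3/256.
The series is valid for |w/d| < 1, i.e. |z − z₀| < |d|.
Radius of convergence: R = |-4 − z₀| = |-4| = 4 (distance from z₀ to the singularity z = -4).

c_0 = -1/64, c_1 = 3/256; R = 4.


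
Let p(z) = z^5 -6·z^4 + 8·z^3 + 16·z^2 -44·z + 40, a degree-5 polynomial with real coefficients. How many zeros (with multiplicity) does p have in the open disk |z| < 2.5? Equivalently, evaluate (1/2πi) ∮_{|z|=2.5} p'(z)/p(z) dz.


The zeros of p are: (1 + 1i), (1 - 1i), -2, (3 + 1i), (3 - 1i).
Their magnitudes are: 1.414, 1.414, 2, 3.162, 3.162.
Zeros with |z| < R = 2.5: (1 + 1i), (1 - 1i), -2.
Count = 3.
By the argument principle, (1/2πi) ∮_{|z|=R} p'(z)/p(z) dz equals exactly this count.

Number of zeros inside |z| < 2.5: 3.


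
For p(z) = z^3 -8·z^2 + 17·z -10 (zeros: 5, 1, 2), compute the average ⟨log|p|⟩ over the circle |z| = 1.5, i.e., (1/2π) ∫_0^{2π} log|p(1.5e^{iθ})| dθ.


Zeros: 1, 2, 5; r = 1.5.
Inside |z| < r: 1. Outside (|z| ≥ r): 2, 5.
p(0) = -10, so log|p(0)| = log(10) = 2.3026.
Apply Jensen: I(r) = log|p(0)| + Σ_k log(r/|z_k|), summed over zeros inside |z| < r.
  log(r/|z_k|) for z_k = 1: log(1.5/1) = 0.4055
  Outside zeros (2, 5) contribute nothing to the Jensen sum.
Sum over inside zeros: 0.4055.
I(r) = log|p(0)| + (inside sum) = 2.3026 + 0.4055 = 2.7081.
Note: since some zeros are outside |z| ≤ r, the simplified n·log(r) form does NOT apply — only the inside zeros contribute.

I(r) ≈ 2.7081.


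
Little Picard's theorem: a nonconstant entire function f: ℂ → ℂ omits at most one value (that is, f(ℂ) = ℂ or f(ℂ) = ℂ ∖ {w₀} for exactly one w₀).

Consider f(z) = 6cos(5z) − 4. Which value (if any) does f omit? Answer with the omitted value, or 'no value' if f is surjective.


Little Picard bounds the complement of f(ℂ) to at most one point.
cos is entire and surjective onto ℂ: for every w ∈ ℂ, cos(ζ) = w has a solution ζ ∈ ℂ (e.g., via the complex inverse arccos). With ζ = 5z this gives z = ζ/(5). Then 6·cos(5z) takes every value in 6·ℂ = ℂ, and adding -4 is a bijection of ℂ. So f is surjective and omits no value. (Note: only on the real line is cos bounded by [−1, 1].)

Omitted value: no value.


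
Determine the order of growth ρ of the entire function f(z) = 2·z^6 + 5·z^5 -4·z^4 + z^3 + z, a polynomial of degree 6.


|f(z)| ≤ Σ|c_k|·r^k = O(r^6) as r → ∞. Polynomial growth is O(e^{r^ε}) for every ε > 0 (since r^6/e^{r^ε} → 0), so ρ ≤ ε for all ε > 0, i.e. ρ = 0. Every nonconstant polynomial has order 0.
Therefore ρ = 0.

Order ρ = 0.


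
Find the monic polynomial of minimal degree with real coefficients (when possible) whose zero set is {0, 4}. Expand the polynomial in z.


The polynomial is p(z) = ∏_{α ∈ S} (z − α), where S = {0, 4}.
Expanding the product yields: p(z) = z^2 -4·z.
The resulting polynomial has degree 2 and real coefficients as required.

p(z) = z^2 -4·z.


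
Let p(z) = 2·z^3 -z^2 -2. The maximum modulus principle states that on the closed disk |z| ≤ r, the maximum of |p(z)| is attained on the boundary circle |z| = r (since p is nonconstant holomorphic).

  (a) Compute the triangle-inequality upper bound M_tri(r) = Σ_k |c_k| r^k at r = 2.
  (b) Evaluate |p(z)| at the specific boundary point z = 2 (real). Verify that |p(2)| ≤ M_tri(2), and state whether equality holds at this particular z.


Coefficients: c_0 = -2, c_1 = 0, c_2 = -1, c_3 = 2. Radius r = 2.
Part (a). Triangle bound: M_tri(r) = Σ_k |c_k| r^k
  = |-2|·2^0 + |0|·2^1 + |-1|·2^2 + |2|·2^3
  = 2 + 0 + 4 + 16 = 22.
This bounds M(r) := max_{|z|=r} |p(z)| from above; equality holds iff all terms c_k z^k can be made to align in phase at a single z on |z|=r.
Part (b). At z = 2 (real, on the circle |z| = r):
  p(2) = (-2)·2^0 + (0)·2^1 + (-1)·2^2 + (2)·2^3 = 10.
  |p(2)| = 10.
Check: |p(2)| = 10 ≤ 22 = M_tri(2). ✓ Equality does not hold at z = 2 (the coefficients have mixed signs, so the terms do not all align in phase there).

M_tri(2) = 22; |p(2)| = 10; equality at z=2: no.


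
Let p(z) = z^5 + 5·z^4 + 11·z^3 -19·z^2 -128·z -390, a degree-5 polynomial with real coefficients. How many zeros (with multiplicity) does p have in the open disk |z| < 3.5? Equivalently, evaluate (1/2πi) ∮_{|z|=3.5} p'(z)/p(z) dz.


The zeros of p are: (-3 + 2i), (-3 - 2i), (-1 + 3i), (-1 - 3i), 3.
Their magnitudes are: 3.606, 3.606, 3.162, 3.162, 3.
Zeros with |z| < R = 3.5: (-1 + 3i), (-1 - 3i), 3.
Count = 3.
By the argument principle, (1/2πi) ∮_{|z|=R} p'(z)/p(z) dz equals exactly this count.

Number of zeros inside |z| < 3.5: 3.


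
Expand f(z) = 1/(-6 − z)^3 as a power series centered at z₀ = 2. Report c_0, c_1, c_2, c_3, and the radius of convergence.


Let w = z − z₀, so z = z₀ + w.
Then -6 − z = -6 − (z₀ + w) = (-6 − z₀) − w = -8 − w.
f(z) = 1/(-8 − w)^3 = (1/(-8)^3) · (1 − w/(-8))^{−3}.
By the binomial series (1−u)^{−3} = Σ_{n≥0} C(n+2, 2) u^n for |u|<1, with u = w/(-8):
  c_n = C(n+2, 2) / (-8)^(n+3).
  c_0 = 1/(-8)^3 = -1/512.
  c_1 = 3/(-8)^4 = 3/4096.
  c_2 = 6/(-8)^5 = -3/16384.
  c_3 = 10/(-8)^6 = 5/131072.
The series is valid for |w/d| < 1, i.e. |z − z₀| < |d|.
Radius of convergence: R = |-6 − z₀| = |-8| = 8 (distance from z₀ to the singularity z = -6).

c_0 = -1/512, c_1 = 3/4096, c_2 = -3/16384, c_3 = 5/131072; R = 8.


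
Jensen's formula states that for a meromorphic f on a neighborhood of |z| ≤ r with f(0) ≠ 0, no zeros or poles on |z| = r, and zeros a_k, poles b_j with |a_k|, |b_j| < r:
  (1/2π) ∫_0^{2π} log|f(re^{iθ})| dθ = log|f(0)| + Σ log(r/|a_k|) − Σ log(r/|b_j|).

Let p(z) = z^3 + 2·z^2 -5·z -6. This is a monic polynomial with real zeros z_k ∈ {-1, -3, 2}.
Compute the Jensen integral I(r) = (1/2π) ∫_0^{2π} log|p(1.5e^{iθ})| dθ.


Zeros: -3, -1, 2; r = 1.5.
Inside |z| < r: -1. Outside (|z| ≥ r): -3, 2.
p(0) = -6, so log|p(0)| = log(6) = 1.7918.
Apply Jensen: I(r) = log|p(0)| + Σ_k log(r/|z_k|), summed over zeros inside |z| < r.
  log(r/|z_k|) for z_k = -1: log(1.5/1) = 0.4055
  Outside zeros (-3, 2) contribute nothing to the Jensen sum.
Sum over inside zeros: 0.4055.
I(r) = log|p(0)| + (inside sum) = 1.7918 + 0.4055 = 2.1972.
Note: since some zeros are outside |z| ≤ r, the simplified n·log(r) form does NOT apply — only the inside zeros contribute.

I(r) ≈ 2.1972.


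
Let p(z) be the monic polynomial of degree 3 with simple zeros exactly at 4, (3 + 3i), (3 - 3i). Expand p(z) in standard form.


The polynomial is p(z) = ∏_{α ∈ S} (z − α), where S = {4, (3 + 3i), (3 - 3i)}.
Expanding the product yields: p(z) = z^3 -10·z^2 + 42·z -72.
Note conjugate pairs combine to real quadratics: (z − (3+3i))(z − (3−3i)) = z² − 6z + 18.
The resulting polynomial has degree 3 and real coefficients as required.

p(z) = z^3 -10·z^2 + 42·z -72.


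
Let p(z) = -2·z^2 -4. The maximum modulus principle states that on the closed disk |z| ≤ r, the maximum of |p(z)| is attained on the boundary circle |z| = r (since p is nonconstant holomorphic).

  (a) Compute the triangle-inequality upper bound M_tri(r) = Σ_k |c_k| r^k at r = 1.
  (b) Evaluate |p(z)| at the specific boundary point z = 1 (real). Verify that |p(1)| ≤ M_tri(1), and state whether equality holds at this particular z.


Coefficients: c_0 = -4, c_1 = 0, c_2 = -2. Radius r = 1.
Part (a). Triangle bound: M_tri(r) = Σ_k |c_k| r^k
  = |-4|·1^0 + |0|·1^1 + |-2|·1^2
  = 4 + 0 + 2 = 6.
This bounds M(r) := max_{|z|=r} |p(z)| from above; equality holds iff all terms c_k z^k can be made to align in phase at a single z on |z|=r.
Part (b). At z = 1 (real, on the circle |z| = r):
  p(1) = (-4)·1^0 + (0)·1^1 + (-2)·1^2 = -6.
  |p(1)| = 6.
Since all nonzero coefficients share the same sign, |p(1)| = 6 = M_tri(1); the triangle bound is attained at z = 1, so in fact M(r) = 6.

M_tri(1) = 6; |p(1)| = 6; equality at z=1: yes.


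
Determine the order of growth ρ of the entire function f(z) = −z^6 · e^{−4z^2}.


M(r) = max_{|z|=r} |-1|·|z|^6·|e^{−4z^2}| = 1·r^6 · e^{4r^2} (the factors attain their maxima compatibly on |z|=r). Then log M(r) = log 1 + 6·log r + 4r^2, dominated by the last term, so log log M(r) ~ 2·log r. The polynomial factor -1z^6 contributes only a log r term and does not affect the order. ρ = 2.
Therefore ρ = 2.

Order ρ = 2.


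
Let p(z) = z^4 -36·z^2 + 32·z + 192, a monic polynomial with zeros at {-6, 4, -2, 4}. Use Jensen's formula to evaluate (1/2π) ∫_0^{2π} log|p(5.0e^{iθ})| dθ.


Zeros: -6, -2, 4, 4; r = 5.0.
Inside |z| < r: -2, 4, 4. Outside (|z| ≥ r): -6.
p(0) = 192, so log|p(0)| = log(192) = 5.2575.
Apply Jensen: I(r) = log|p(0)| + Σ_k log(r/|z_k|), summed over zeros inside |z| < r.
  log(r/|z_k|) for z_k = 4: log(5.0/4) = 0.2231
  log(r/|z_k|) for z_k = -2: log(5.0/2) = 0.9163
  log(r/|z_k|) for z_k = 4: log(5.0/4) = 0.2231
  Outside zeros (-6) contribute nothing to the Jensen sum.
Sum over inside zeros: 1.3626.
I(r) = log|p(0)| + (inside sum) = 5.2575 + 1.3626 = 6.6201.
Note: since some zeros are outside |z| ≤ r, the simplified n·log(r) form does NOT apply — only the inside zeros contribute.

I(r) ≈ 6.6201.


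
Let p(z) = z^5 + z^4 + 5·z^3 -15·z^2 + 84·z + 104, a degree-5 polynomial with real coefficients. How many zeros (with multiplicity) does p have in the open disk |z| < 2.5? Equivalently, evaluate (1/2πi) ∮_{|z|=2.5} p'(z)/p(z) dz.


The zeros of p are: -1, (2 + 2i), (2 - 2i), (-2 + 3i), (-2 - 3i).
Their magnitudes are: 1, 2.828, 2.828, 3.606, 3.606.
Zeros with |z| < R = 2.5: -1.
Count = 1.
By the argument principle, (1/2πi) ∮_{|z|=R} p'(z)/p(z) dz equals exactly this count.

Number of zeros inside |z| < 2.5: 1.


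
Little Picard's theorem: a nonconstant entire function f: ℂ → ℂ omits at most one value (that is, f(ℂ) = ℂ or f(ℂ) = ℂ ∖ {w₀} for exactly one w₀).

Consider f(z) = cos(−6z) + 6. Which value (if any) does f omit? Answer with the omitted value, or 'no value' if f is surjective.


Little Picard bounds the complement of f(ℂ) to at most one point.
cos is entire and surjective onto ℂ: for every w ∈ ℂ, cos(ζ) = w has a solution ζ ∈ ℂ (e.g., via the complex inverse arccos). With ζ = −6z this gives z = ζ/(-6). Then 1·cos(−6z) takes every value in 1·ℂ = ℂ, and adding 6 is a bijection of ℂ. So f is surjective and omits no value. (Note: only on the real line is cos bounded by [−1, 1].)

Omitted value: no value.


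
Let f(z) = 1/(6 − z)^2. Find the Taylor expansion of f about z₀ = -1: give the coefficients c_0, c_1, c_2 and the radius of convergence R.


Let w = z − z₀, so z = z₀ + w.
Then 6 − z = 6 − (z₀ + w) = (6 − z₀) − w = 7 − w.
f(z) = 1/(7 − w)^2 = (1/(7)^2) · (1 − w/(7))^{−2}.
By the binomial series (1−u)^{−2} = Σ_{n≥0} C(n+1, 1) u^n for |u|<1, with u = w/(7):
  c_n = C(n+1, 1) / (7)^(n+2).
  c_0 = 1/(7)^2 = 1/49.
  c_1 = 2/(7)^3 = 2/343.
  c_2 = 3/(7)^4 = 3/2401.
The series is valid for |w/d| < 1, i.e. |z − z₀| < |d|.
Radius of convergence: R = |6 − z₀| = |7| = 7 (distance from z₀ to the singularity z = 6).

c_0 = 1/49, c_1 = 2/343, c_2 = 3/2401; R = 7.


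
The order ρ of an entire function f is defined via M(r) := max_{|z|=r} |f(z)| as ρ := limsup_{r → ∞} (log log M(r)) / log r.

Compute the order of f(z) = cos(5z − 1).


cos(w) is a linear combination of e^{iw} and e^{−iw} (or e^w, e^{−w} in the hyperbolic case), so |cos(w)| ≤ e^{|w|}. With w = 5z − 1, |w| ≤ 5|z| + 1 = 5r + 1 on |z| = r, giving M(r) ≤ e^{5r + 1}, so ρ ≤ 1. On a suitable ray (z = it for sin/cos; z = t for sinh/cosh, t real → ∞), |cos(5z − 1)| grows like e^{5|t|}/2, so ρ ≥ 1. Hence ρ = 1.
Therefore ρ = 1.

Order ρ = 1.


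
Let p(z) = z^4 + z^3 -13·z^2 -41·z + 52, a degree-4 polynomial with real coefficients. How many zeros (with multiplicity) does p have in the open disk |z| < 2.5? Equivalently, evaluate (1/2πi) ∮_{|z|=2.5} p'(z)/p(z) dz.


The zeros of p are: (-3 + 2i), (-3 - 2i), 1, 4.
Their magnitudes are: 3.606, 3.606, 1, 4.
Zeros with |z| < R = 2.5: 1.
Count = 1.
By the argument principle, (1/2πi) ∮_{|z|=R} p'(z)/p(z) dz equals exactly this count.

Number of zeros inside |z| < 2.5: 1.


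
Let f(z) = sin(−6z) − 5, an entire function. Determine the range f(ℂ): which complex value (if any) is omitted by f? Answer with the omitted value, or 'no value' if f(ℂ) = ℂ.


Little Picard bounds the complement of f(ℂ) to at most one point.
sin is entire and surjective onto ℂ: for every w ∈ ℂ, sin(ζ) = w has a solution ζ ∈ ℂ (e.g., via the complex inverse arcsin). With ζ = −6z this gives z = ζ/(-6). Then 1·sin(−6z) takes every value in 1·ℂ = ℂ, and adding -5 is a bijection of ℂ. So f is surjective and omits no value. (Note: only on the real line is sin bounded by [−1, 1].)

Omitted value: no value.


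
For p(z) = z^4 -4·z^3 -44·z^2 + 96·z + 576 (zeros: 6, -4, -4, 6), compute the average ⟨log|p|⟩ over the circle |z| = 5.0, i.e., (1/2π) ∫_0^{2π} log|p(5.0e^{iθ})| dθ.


Zeros: -4, -4, 6, 6; r = 5.0.
Inside |z| < r: -4, -4. Outside (|z| ≥ r): 6, 6.
p(0) = 576, so log|p(0)| = log(576) = 6.3561.
Apply Jensen: I(r) = log|p(0)| + Σ_k log(r/|z_k|), summed over zeros inside |z| < r.
  log(r/|z_k|) for z_k = -4: log(5.0/4) = 0.2231
  log(r/|z_k|) for z_k = -4: log(5.0/4) = 0.2231
  Outside zeros (6, 6) contribute nothing to the Jensen sum.
Sum over inside zeros: 0.4463.
I(r) = log|p(0)| + (inside sum) = 6.3561 + 0.4463 = 6.8024.
Note: since some zeros are outside |z| ≤ r, the simplified n·log(r) form does NOT apply — only the inside zeros contribute.

I(r) ≈ 6.8024.


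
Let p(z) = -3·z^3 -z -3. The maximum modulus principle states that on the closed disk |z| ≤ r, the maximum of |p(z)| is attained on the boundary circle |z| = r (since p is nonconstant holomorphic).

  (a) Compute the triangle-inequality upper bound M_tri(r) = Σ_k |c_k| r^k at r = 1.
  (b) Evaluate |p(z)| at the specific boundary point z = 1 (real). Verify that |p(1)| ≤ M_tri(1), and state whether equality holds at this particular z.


Coefficients: c_0 = -3, c_1 = -1, c_2 = 0, c_3 = -3. Radius r = 1.
Part (a). Triangle bound: M_tri(r) = Σ_k |c_k| r^k
  = |-3|·1^0 + |-1|·1^1 + |0|·1^2 + |-3|·1^3
  = 3 + 1 + 0 + 3 = 7.
This bounds M(r) := max_{|z|=r} |p(z)| from above; equality holds iff all terms c_k z^k can be made to align in phase at a single z on |z|=r.
Part (b). At z = 1 (real, on the circle |z| = r):
  p(1) = (-3)·1^0 + (-1)·1^1 + (0)·1^2 + (-3)·1^3 = -7.
  |p(1)| = 7.
Since all nonzero coefficients share the same sign, |p(1)| = 7 = M_tri(1); the triangle bound is attained at z = 1, so in fact M(r) = 7.

M_tri(1) = 7; |p(1)| = 7; equality at z=1: yes.


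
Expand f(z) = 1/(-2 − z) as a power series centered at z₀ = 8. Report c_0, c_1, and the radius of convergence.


Let w = z − z₀, so z = z₀ + w.
Then -2 − z = -2 − (z₀ + w) = (-2 − z₀) − w = -10 − w.
f(z) = 1/(-10 − w) = (1/(-10)) · 1/(1 − w/(-10)) = Σ_{n≥0} w^n / (-10)^(n+1).
So c_n = 1/(-10)^(n+1):
  c_0 = 1/(-10)^1 = -1/10.
  c_1 = 1/(-10)^2 = 1/100.
The series is valid for |w/d| < 1, i.e. |z − z₀| < |d|.
Radius of convergence: R = |-2 − z₀| = |-10| = 10 (distance from z₀ to the singularity z = -2).

c_0 = -1/10, c_1 = 1/100; R = 10.


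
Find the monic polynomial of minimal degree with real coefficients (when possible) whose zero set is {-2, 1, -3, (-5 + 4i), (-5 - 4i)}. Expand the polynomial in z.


The polynomial is p(z) = ∏_{α ∈ S} (z − α), where S = {-2, 1, -3, (-5 + 4i), (-5 - 4i)}.
Expanding the product yields: p(z) = z^5 + 14·z^4 + 82·z^3 + 168·z^2 -19·z -246.
Note conjugate pairs combine to real quadratics: (z − (-5+4i))(z − (-5−4i)) = z² + 10z + 41.
The resulting polynomial has degree 5 and real coefficients as required.

p(z) = z^5 + 14·z^4 + 82·z^3 + 168·z^2 -19·z -246.


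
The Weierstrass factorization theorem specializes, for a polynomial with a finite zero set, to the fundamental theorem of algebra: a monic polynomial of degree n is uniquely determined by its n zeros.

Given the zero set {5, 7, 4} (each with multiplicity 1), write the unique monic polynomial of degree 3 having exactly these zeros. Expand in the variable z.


The polynomial is p(z) = ∏_{α ∈ S} (z − α), where S = {5, 7, 4}.
Expanding the product yields: p(z) = z^3 -16·z^2 + 83·z -140.
The resulting polynomial has degree 3 and real coefficients as required.

p(z) = z^3 -16·z^2 + 83·z -140.


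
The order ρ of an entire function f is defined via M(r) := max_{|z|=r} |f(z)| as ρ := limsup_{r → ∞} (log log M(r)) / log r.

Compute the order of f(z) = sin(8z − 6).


sin(w) is a linear combination of e^{iw} and e^{−iw} (or e^w, e^{−w} in the hyperbolic case), so |sin(w)| ≤ e^{|w|}. With w = 8z − 6, |w| ≤ 8|z| + 6 = 8r + 6 on |z| = r, giving M(r) ≤ e^{8r + 6}, so ρ ≤ 1. On a suitable ray (z = it for sin/cos; z = t for sinh/cosh, t real → ∞), |sin(8z − 6)| grows like e^{8|t|}/2, so ρ ≥ 1. Hence ρ = 1.
Therefore ρ = 1.

Order ρ = 1.


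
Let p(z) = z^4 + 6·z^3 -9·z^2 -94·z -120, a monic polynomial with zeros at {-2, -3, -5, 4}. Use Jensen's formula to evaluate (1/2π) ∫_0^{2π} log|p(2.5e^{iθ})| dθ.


Zeros: -5, -3, -2, 4; r = 2.5.
Inside |z| < r: -2. Outside (|z| ≥ r): -5, -3, 4.
p(0) = -120, so log|p(0)| = log(120) = 4.7875.
Apply Jensen: I(r) = log|p(0)| + Σ_k log(r/|z_k|), summed over zeros inside |z| < r.
  log(r/|z_k|) for z_k = -2: log(2.5/2) = 0.2231
  Outside zeros (-5, -3, 4) contribute nothing to the Jensen sum.
Sum over inside zeros: 0.2231.
I(r) = log|p(0)| + (inside sum) = 4.7875 + 0.2231 = 5.0106.
Note: since some zeros are outside |z| ≤ r, the simplified n·log(r) form does NOT apply — only the inside zeros contribute.

I(r) ≈ 5.0106.


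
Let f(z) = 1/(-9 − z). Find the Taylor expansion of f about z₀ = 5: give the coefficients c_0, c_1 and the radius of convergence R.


Let w = z − z₀, so z = z₀ + w.
Then -9 − z = -9 − (z₀ + w) = (-9 − z₀) − w = -14 − w.
f(z) = 1/(-14 − w) = (1/(-14)) · 1/(1 − w/(-14)) = Σ_{n≥0} w^n / (-14)^(n+1).
So c_n = 1/(-14)^(n+1):
  c_0 = 1/(-14)^1 = -1/14.
  c_1 = 1/(-14)^2 = 1/196.
The series is valid for |w/d| < 1, i.e. |z − z₀| < |d|.
Radius of convergence: R = |-9 − z₀| = |-14| = 14 (distance from z₀ to the singularity z = -9).

c_0 = -1/14, c_1 = 1/196; R = 14.


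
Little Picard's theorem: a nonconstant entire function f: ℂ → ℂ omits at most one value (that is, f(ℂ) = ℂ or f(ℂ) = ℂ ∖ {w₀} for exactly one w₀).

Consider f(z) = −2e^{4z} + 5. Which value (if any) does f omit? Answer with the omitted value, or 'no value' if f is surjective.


Little Picard bounds the complement of f(ℂ) to at most one point.
e^{4z} is never zero on ℂ, so -2·e^{4z} takes every value in ℂ ∖ {0}. Adding 5 shifts the range to ℂ ∖ {5}. Thus f omits exactly the value 5.

Omitted value: 5.


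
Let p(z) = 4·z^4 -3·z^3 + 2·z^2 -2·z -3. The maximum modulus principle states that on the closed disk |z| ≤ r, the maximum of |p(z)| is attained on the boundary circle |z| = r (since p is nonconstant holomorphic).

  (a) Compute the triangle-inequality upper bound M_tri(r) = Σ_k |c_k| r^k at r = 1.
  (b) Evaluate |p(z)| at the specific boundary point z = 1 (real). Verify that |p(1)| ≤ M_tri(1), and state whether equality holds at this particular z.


Coefficients: c_0 = -3, c_1 = -2, c_2 = 2, c_3 = -3, c_4 = 4. Radius r = 1.
Part (a). Triangle bound: M_tri(r) = Σ_k |c_k| r^k
  = |-3|·1^0 + |-2|·1^1 + |2|·1^2 + |-3|·1^3 + |4|·1^4
  = 3 + 2 + 2 + 3 + 4 = 14.
This bounds M(r) := max_{|z|=r} |p(z)| from above; equality holds iff all terms c_k z^k can be made to align in phase at a single z on |z|=r.
Part (b). At z = 1 (real, on the circle |z| = r):
  p(1) = (-3)·1^0 + (-2)·1^1 + (2)·1^2 + (-3)·1^3 + (4)·1^4 = -2.
  |p(1)| = 2.
Check: |p(1)| = 2 ≤ 14 = M_tri(1). ✓ Equality does not hold at z = 1 (the coefficients have mixed signs, so the terms do not all align in phase there).

M_tri(1) = 14; |p(1)| = 2; equality at z=1: no.


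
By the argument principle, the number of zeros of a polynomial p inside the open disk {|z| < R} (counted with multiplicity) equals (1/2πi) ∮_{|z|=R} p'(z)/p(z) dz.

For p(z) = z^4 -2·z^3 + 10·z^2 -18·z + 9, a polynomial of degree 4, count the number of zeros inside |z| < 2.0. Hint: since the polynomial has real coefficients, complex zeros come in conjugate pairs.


The zeros of p are: 1, (0 + 3i), (0 - 3i), 1.
Their magnitudes are: 1, 3, 3, 1.
Zeros with |z| < R = 2.0: 1, 1.
Count = 2.
By the argument principle, (1/2πi) ∮_{|z|=R} p'(z)/p(z) dz equals exactly this count.

Number of zeros inside |z| < 2.0: 2.


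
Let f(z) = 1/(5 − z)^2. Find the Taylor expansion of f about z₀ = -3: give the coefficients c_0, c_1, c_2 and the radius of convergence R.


Let w = z − z₀, so z = z₀ + w.
Then 5 − z = 5 − (z₀ + w) = (5 − z₀) − w = 8 − w.
f(z) = 1/(8 − w)^2 = (1/(8)^2) · (1 − w/(8))^{−2}.
By the binomial series (1−u)^{−2} = Σ_{n≥0} C(n+1, 1) u^n for |u|<1, with u = w/(8):
  c_n = C(n+1, 1) / (8)^(n+2).
  c_0 = 1/(8)^2 = 1/64.
  c_1 = 2/(8)^3 = 1/256.
  c_2 = 3/(8)^4 = 3/4096.
The series is valid for |w/d| < 1, i.e. |z − z₀| < |d|.
Radius of convergence: R = |5 − z₀| = |8| = 8 (distance from z₀ to the singularity z = 5).

c_0 = 1/64, c_1 = 1/256, c_2 = 3/4096; R = 8.


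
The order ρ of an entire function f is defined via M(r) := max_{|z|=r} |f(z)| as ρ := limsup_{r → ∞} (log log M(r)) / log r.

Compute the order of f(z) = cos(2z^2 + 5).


Write cos(w) = (e^{iw} ± e^{−iw})/(2 or 2i), so |cos(w)| ≤ e^{|w|}. With w = 2z^2 + 5, |w| ≤ 2r^2 + 5 on |z|=r, giving M(r) ≤ e^{2r^2 + 5} and ρ ≤ 2. For the lower bound, choose z on |z|=r with 2z^2 purely imaginary of modulus 2r^2; then |cos(2z^2 + 5)| grows like e^{2r^2}/2, so ρ ≥ 2. Hence ρ = 2.
Therefore ρ = 2.

Order ρ = 2.


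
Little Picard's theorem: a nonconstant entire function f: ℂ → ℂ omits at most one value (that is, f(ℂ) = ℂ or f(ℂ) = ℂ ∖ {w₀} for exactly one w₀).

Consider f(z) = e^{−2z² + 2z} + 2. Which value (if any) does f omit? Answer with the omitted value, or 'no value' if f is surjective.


Little Picard bounds the complement of f(ℂ) to at most one point.
The exponent g(z) = −2z² + 2z is a nonconstant polynomial, hence surjective onto ℂ. So e^{g(z)} takes every value in {e^w : w ∈ ℂ} = ℂ ∖ {0}. Adding 2 shifts the range to ℂ ∖ {2}. f omits exactly 2.

Omitted value: 2.


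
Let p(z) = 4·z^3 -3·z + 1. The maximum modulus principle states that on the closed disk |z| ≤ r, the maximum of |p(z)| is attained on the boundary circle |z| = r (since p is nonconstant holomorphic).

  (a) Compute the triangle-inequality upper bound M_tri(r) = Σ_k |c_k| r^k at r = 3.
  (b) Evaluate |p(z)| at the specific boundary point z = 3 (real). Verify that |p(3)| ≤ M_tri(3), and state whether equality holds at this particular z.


Coefficients: c_0 = 1, c_1 = -3, c_2 = 0, c_3 = 4. Radius r = 3.
Part (a). Triangle bound: M_tri(r) = Σ_k |c_k| r^k
  = |1|·3^0 + |-3|·3^1 + |0|·3^2 + |4|·3^3
  = 1 + 9 + 0 + 108 = 118.
This bounds M(r) := max_{|z|=r} |p(z)| from above; equality holds iff all terms c_k z^k can be made to align in phase at a single z on |z|=r.
Part (b). At z = 3 (real, on the circle |z| = r):
  p(3) = (1)·3^0 + (-3)·3^1 + (0)·3^2 + (4)·3^3 = 100.
  |p(3)| = 100.
Check: |p(3)| = 100 ≤ 118 = M_tri(3). ✓ Equality does not hold at z = 3 (the coefficients have mixed signs, so the terms do not all align in phase there).

M_tri(3) = 118; |p(3)| = 100; equality at z=3: no.


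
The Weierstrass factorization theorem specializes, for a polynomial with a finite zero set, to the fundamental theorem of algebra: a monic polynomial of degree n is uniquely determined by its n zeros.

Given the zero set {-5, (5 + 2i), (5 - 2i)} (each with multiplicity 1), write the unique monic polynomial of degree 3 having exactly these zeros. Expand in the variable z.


The polynomial is p(z) = ∏_{α ∈ S} (z − α), where S = {-5, (5 + 2i), (5 - 2i)}.
Expanding the product yields: p(z) = z^3 -5·z^2 -21·z + 145.
Note conjugate pairs combine to real quadratics: (z − (5+2i))(z − (5−2i)) = z² − 10z + 29.
The resulting polynomial has degree 3 and real coefficients as required.

p(z) = z^3 -5·z^2 -21·z + 145.


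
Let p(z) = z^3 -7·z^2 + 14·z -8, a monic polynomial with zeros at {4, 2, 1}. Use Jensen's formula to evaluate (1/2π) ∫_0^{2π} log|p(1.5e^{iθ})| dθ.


Zeros: 1, 2, 4; r = 1.5.
Inside |z| < r: 1. Outside (|z| ≥ r): 2, 4.
p(0) = -8, so log|p(0)| = log(8) = 2.0794.
Apply Jensen: I(r) = log|p(0)| + Σ_k log(r/|z_k|), summed over zeros inside |z| < r.
  log(r/|z_k|) for z_k = 1: log(1.5/1) = 0.4055
  Outside zeros (2, 4) contribute nothing to the Jensen sum.
Sum over inside zeros: 0.4055.
I(r) = log|p(0)| + (inside sum) = 2.0794 + 0.4055 = 2.4849.
Note: since some zeros are outside |z| ≤ r, the simplified n·log(r) form does NOT apply — only the inside zeros contribute.

I(r) ≈ 2.4849.


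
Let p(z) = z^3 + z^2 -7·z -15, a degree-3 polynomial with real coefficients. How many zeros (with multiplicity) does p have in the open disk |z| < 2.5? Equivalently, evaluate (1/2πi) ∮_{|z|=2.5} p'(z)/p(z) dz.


The zeros of p are: 3, (-2 + 1i), (-2 - 1i).
Their magnitudes are: 3, 2.236, 2.236.
Zeros with |z| < R = 2.5: (-2 + 1i), (-2 - 1i).
Count = 2.
By the argument principle, (1/2πi) ∮_{|z|=R} p'(z)/p(z) dz equals exactly this count.

Number of zeros inside |z| < 2.5: 2.


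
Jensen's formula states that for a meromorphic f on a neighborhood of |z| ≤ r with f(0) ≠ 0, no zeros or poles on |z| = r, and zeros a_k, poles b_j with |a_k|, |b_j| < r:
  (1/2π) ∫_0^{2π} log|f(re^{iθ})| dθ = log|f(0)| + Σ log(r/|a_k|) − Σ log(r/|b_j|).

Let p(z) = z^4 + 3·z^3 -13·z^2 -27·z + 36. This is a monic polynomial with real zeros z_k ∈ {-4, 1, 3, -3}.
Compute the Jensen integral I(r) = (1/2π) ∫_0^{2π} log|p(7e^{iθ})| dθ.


Zeros: -4, -3, 1, 3; r = 7.
Inside |z| < r: -4, -3, 1, 3. Outside (|z| ≥ r): ∅.
p(0) = 36, so log|p(0)| = log(36) = 3.5835.
Apply Jensen: I(r) = log|p(0)| + Σ_k log(r/|z_k|), summed over zeros inside |z| < r.
  log(r/|z_k|) for z_k = -4: log(7/4) = 0.5596
  log(r/|z_k|) for z_k = 1: log(7/1) = 1.9459
  log(r/|z_k|) for z_k = 3: log(7/3) = 0.8473
  log(r/|z_k|) for z_k = -3: log(7/3) = 0.8473
Sum over inside zeros: 4.2001.
I(r) = log|p(0)| + (inside sum) = 3.5835 + 4.2001 = 7.7836.
Closed form (all zeros inside, monic): I(r) = n·log(r) = 4·log(7) = 7.7836. ✓

I(r) ≈ 7.7836.
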